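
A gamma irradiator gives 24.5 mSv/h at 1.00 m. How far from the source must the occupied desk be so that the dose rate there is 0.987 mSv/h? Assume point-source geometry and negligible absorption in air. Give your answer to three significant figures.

By the inverse-square law, d₂ = d₁·√(I₁/I₂).
I₁/I₂ = 24.5/0.987 = 24.82, so d₂ = 1.00 × √24.82 = 4.982 m.

4.98 m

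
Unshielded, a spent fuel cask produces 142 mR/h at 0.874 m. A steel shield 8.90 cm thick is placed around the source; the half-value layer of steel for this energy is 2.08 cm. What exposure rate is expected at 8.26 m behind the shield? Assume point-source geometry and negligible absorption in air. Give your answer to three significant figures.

Distance alone: (0.874/8.26)² = 0.01120, so 142 × 0.01120 = 1.590 mR/h.
Shield: 8.90/2.08 = 4.279 half-value layers → attenuation 2^(−4.279) = 0.05151.
Combined: 1.590 × 0.05151 = 0.08190 mR/h.

0.0819 mR/h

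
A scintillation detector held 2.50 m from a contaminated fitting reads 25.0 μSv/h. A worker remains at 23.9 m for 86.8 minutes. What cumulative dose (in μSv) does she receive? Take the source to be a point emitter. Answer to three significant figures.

Since intensity falls as 1/r², rate at 23.9 m:
(2.50/23.9)² = 0.01094, so 25.0 × 0.01094 = 0.2735 μSv/h.
Dose = rate × time = 0.2735 μSv/h × 1.447 h = 0.3958 μSv.

0.396 μSv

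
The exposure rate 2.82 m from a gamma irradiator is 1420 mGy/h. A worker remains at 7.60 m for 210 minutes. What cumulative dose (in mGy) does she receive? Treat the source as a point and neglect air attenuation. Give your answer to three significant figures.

684 mGy

Using I₁d₁² = I₂d₂², rate at 7.60 m:
1420 × (2.82/7.60)² = 1420 × 0.1377 = 195.5 mGy/h.
Dose = rate × time = 195.5 mGy/h × 3.500 h = 684.2 mGy.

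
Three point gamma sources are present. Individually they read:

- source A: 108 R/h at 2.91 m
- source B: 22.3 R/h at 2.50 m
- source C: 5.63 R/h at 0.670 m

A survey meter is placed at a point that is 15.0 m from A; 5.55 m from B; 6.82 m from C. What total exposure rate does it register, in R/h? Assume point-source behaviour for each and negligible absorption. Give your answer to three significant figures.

By superposition, sum each source's inverse-square contribution:
A: 108 × (2.91/15.0)² = 4.065 R/h
B: 22.3 × (2.50/5.55)² = 4.525 R/h
C: 5.63 × (0.670/6.82)² = 0.05434 R/h
Total = 4.065 + 4.525 + 0.05434 = 8.644 R/h.

8.64 R/h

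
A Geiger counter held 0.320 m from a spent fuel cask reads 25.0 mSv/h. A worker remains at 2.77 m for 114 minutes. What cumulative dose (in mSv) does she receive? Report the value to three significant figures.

Using I₁d₁² = I₂d₂², rate at 2.77 m:
25.0 × (0.320/2.77)² = 25.0 × 0.01335 = 0.3337 mSv/h.
Dose = rate × time = 0.3337 mSv/h × 1.900 h = 0.6340 mSv.

0.634 mSv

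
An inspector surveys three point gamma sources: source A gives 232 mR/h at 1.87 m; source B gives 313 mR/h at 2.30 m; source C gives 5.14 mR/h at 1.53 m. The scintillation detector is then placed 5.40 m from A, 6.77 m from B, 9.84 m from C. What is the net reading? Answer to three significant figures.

Each source contributes Iᵢ·(dᵢ/rᵢ)²; contributions add.
A: 232 × (1.87/5.40)² = 27.82 mR/h
B: 313 × (2.30/6.77)² = 36.13 mR/h
C: 5.14 × (1.53/9.84)² = 0.1243 mR/h
Total = 27.82 + 36.13 + 0.1243 = 64.07 mR/h.

64.1 mR/h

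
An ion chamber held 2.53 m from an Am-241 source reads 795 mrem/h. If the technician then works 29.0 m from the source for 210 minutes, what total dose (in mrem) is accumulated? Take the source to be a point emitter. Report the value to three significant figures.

By the inverse-square law, rate at 29.0 m:
795 × (2.53/29.0)² = 795 × 0.007611 = 6.051 mrem/h.
Dose = rate × time = 6.051 mrem/h × 3.500 h = 21.18 mrem.

21.2 mrem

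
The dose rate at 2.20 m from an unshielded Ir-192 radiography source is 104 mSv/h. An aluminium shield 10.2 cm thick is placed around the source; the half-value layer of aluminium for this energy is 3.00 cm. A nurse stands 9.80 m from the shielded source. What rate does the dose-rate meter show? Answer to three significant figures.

0.497 mSv/h

Distance alone: 104 × (2.20/9.80)² = 104 × 0.05040 = 5.242 mSv/h.
Shield: 10.2/3.00 = 3.400 half-value layers → attenuation 2^(−3.400) = 0.09473.
Combined: 5.242 × 0.09473 = 0.4966 mSv/h.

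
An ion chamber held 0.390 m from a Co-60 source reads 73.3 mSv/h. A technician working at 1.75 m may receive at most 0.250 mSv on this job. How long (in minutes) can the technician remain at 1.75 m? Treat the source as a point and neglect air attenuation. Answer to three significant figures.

4.12 min

Since intensity falls as 1/r², rate at 1.75 m:
(0.390/1.75)² = 0.04967, so 73.3 × 0.04967 = 3.641 mSv/h.
Stay time = 0.250 mSv ÷ 3.641 mSv/h = 0.06866 h = 4.120 min.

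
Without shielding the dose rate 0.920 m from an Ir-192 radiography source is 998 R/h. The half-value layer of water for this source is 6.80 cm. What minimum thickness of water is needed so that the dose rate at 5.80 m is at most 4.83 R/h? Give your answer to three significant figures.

At 5.80 m, distance alone gives (0.920/5.80)² = 0.02516, so 998 × 0.02516 = 25.11 R/h.
Further attenuation needed: 25.11/4.83 = 5.199.
n = log₂(5.199) = 2.378 half-value layers.
Thickness = 2.378 × 6.80 cm = 16.17 cm.

16.2 cm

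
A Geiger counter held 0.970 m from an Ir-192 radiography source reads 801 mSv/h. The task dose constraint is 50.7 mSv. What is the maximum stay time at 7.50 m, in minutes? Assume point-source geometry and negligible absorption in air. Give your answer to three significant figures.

227 min

Using I₁d₁² = I₂d₂², rate at 7.50 m:
(0.970/7.50)² = 0.01673, so 801 × 0.01673 = 13.40 mSv/h.
Stay time = 50.7 mSv ÷ 13.40 mSv/h = 3.784 h = 227.0 min.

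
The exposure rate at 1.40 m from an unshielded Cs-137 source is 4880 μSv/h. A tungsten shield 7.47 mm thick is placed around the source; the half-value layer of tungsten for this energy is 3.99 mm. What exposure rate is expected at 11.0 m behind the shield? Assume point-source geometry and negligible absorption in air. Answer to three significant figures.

21.6 μSv/h

Distance alone: 4880 × (1.40/11.0)² = 4880 × 0.01620 = 79.06 μSv/h.
Shield: 7.47/3.99 = 1.872 half-value layers → attenuation 2^(−1.872) = 0.2732.
Combined: 79.06 × 0.2732 = 21.60 μSv/h.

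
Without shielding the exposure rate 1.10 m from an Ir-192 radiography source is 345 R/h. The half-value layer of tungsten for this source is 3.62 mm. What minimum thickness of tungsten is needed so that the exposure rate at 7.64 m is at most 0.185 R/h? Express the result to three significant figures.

At 7.64 m, distance alone gives 345 × (1.10/7.64)² = 345 × 0.02073 = 7.152 R/h.
Further attenuation needed: 7.152/0.185 = 38.66.
n = log₂(38.66) = 5.273 half-value layers.
Thickness = 5.273 × 3.62 mm = 19.09 mm.

19.1 mm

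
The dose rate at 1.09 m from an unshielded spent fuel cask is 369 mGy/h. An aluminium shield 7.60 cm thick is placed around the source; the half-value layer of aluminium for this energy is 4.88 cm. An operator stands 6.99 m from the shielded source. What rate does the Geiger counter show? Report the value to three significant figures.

3.05 mGy/h

Distance alone: 369 × (1.09/6.99)² = 369 × 0.02432 = 8.974 mGy/h.
Shield: 7.60/4.88 = 1.557 half-value layers → attenuation 2^(−1.557) = 0.3399.
Combined: 8.974 × 0.3399 = 3.050 mGy/h.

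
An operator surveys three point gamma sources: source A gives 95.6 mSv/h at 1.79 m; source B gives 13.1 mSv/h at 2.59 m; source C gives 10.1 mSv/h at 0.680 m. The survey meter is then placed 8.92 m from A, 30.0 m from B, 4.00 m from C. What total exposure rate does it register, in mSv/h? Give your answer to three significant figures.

4.24 mSv/h

Each source contributes Iᵢ·(dᵢ/rᵢ)²; contributions add.
A: 95.6 × (1.79/8.92)² = 3.850 mSv/h
B: 13.1 × (2.59/30.0)² = 0.09764 mSv/h
C: 10.1 × (0.680/4.00)² = 0.2919 mSv/h
Total = 3.850 + 0.09764 + 0.2919 = 4.240 mSv/h.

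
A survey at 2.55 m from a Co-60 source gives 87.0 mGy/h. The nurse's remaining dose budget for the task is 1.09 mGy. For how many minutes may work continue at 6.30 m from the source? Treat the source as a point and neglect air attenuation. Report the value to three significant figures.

4.59 min

Using I₁d₁² = I₂d₂², rate at 6.30 m:
87.0 × (2.55/6.30)² = 87.0 × 0.1638 = 14.25 mGy/h.
Stay time = 1.09 mGy ÷ 14.25 mGy/h = 0.07649 h = 4.589 min.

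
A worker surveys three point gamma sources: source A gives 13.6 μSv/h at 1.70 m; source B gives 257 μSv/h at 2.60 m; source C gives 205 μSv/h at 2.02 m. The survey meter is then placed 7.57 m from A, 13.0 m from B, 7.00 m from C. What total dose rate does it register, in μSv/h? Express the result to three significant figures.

28.0 μSv/h

By superposition, sum each source's inverse-square contribution:
A: 13.6 × (1.70/7.57)² = 0.6859 μSv/h
B: 257 × (2.60/13.0)² = 10.28 μSv/h
C: 205 × (2.02/7.00)² = 17.07 μSv/h
Total = 0.6859 + 10.28 + 17.07 = 28.04 μSv/h.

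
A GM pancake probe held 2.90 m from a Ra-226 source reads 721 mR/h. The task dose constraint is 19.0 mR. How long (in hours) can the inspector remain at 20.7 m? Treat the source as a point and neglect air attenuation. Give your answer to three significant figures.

1.34 h

By the inverse-square law, rate at 20.7 m:
(2.90/20.7)² = 0.01963, so 721 × 0.01963 = 14.15 mR/h.
Stay time = 19.0 mR ÷ 14.15 mR/h = 1.343 h.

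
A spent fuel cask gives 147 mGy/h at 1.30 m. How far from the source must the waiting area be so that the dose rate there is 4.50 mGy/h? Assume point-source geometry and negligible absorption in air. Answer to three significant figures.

7.43 m

Intensity scales as (d₁/d₂)², so d₂ = d₁·√(I₁/I₂).
I₁/I₂ = 147/4.50 = 32.67, so d₂ = 1.30 × √32.67 = 7.430 m.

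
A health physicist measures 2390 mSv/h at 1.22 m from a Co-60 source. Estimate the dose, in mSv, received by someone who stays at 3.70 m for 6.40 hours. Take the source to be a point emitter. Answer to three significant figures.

By the inverse-square law, rate at 3.70 m:
2390 × (1.22/3.70)² = 2390 × 0.1087 = 259.8 mSv/h.
Dose = rate × time = 259.8 mSv/h × 6.400 h = 1663 mSv.

1660 mSv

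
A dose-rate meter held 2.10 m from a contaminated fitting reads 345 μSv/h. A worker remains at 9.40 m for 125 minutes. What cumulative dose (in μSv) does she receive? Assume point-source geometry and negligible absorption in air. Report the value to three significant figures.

35.9 μSv

By the inverse-square law, rate at 9.40 m:
345 × (2.10/9.40)² = 345 × 0.04991 = 17.22 μSv/h.
Dose = rate × time = 17.22 μSv/h × 2.083 h = 35.87 μSv.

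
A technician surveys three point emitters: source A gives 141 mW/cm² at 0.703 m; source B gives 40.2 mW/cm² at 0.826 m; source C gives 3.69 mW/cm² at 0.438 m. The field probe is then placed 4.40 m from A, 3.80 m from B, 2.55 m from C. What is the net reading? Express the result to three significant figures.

5.61 mW/cm²

Each source contributes Iᵢ·(dᵢ/rᵢ)²; contributions add.
A: 141 × (0.703/4.40)² = 3.599 mW/cm²
B: 40.2 × (0.826/3.80)² = 1.899 mW/cm²
C: 3.69 × (0.438/2.55)² = 0.1089 mW/cm²
Total = 3.599 + 1.899 + 0.1089 = 5.607 mW/cm².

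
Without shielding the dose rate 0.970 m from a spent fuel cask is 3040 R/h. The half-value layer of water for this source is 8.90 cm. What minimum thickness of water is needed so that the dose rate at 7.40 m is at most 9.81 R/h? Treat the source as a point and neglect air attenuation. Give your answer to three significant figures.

At 7.40 m, distance alone gives (0.970/7.40)² = 0.01718, so 3040 × 0.01718 = 52.23 R/h.
Further attenuation needed: 52.23/9.81 = 5.324.
n = log₂(5.324) = 2.413 half-value layers.
Thickness = 2.413 × 8.90 cm = 21.48 cm.

21.5 cm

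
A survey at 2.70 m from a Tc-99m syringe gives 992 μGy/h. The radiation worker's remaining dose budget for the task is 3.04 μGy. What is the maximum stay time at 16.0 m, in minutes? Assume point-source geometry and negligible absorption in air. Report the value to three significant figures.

6.46 min

Using I₁d₁² = I₂d₂², rate at 16.0 m:
(2.70/16.0)² = 0.02848, so 992 × 0.02848 = 28.25 μGy/h.
Stay time = 3.04 μGy ÷ 28.25 μGy/h = 0.1076 h = 6.456 min.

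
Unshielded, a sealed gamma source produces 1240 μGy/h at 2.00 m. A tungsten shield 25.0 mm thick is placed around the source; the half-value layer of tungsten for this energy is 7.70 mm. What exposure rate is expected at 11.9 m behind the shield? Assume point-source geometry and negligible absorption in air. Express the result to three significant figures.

Distance alone: 1240 × (2.00/11.9)² = 1240 × 0.02825 = 35.03 μGy/h.
Shield: 25.0/7.70 = 3.247 half-value layers → attenuation 2^(−3.247) = 0.1053.
Combined: 35.03 × 0.1053 = 3.689 μGy/h.

3.69 μGy/h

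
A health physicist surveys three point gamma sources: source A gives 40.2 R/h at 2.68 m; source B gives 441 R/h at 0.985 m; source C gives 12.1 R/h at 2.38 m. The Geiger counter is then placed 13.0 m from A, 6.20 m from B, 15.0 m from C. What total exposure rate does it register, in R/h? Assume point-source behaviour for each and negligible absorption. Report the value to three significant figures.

13.1 R/h

By superposition, sum each source's inverse-square contribution:
A: 40.2 × (2.68/13.0)² = 1.708 R/h
B: 441 × (0.985/6.20)² = 11.13 R/h
C: 12.1 × (2.38/15.0)² = 0.3046 R/h
Total = 1.708 + 11.13 + 0.3046 = 13.14 R/h.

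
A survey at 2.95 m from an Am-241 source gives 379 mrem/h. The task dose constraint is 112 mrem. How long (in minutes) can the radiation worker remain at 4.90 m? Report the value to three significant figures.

48.9 min

Intensity scales as (d₁/d₂)², so rate at 4.90 m:
(2.95/4.90)² = 0.3625, so 379 × 0.3625 = 137.4 mrem/h.
Stay time = 112 mrem ÷ 137.4 mrem/h = 0.8151 h = 48.91 min.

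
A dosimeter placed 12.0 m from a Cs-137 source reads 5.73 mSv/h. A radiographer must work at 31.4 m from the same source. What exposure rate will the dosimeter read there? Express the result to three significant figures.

Intensity scales as (d₁/d₂)², so scaling from 12.0 m to 31.4 m:
5.73 × (12.0/31.4)² = 5.73 × 0.1461 = 0.8372 mSv/h.

0.837 mSv/h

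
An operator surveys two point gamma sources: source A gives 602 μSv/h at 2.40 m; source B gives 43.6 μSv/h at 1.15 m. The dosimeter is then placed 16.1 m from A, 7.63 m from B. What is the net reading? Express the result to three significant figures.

Each source contributes Iᵢ·(dᵢ/rᵢ)²; contributions add.
A: 602 × (2.40/16.1)² = 13.38 μSv/h
B: 43.6 × (1.15/7.63)² = 0.9905 μSv/h
Total = 13.38 + 0.9905 = 14.37 μSv/h.

14.4 μSv/h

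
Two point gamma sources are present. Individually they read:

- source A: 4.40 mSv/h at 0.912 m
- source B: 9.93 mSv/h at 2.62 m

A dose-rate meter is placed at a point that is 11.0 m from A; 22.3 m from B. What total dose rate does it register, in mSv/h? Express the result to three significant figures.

By superposition, sum each source's inverse-square contribution:
A: 4.40 × (0.912/11.0)² = 0.03025 mSv/h
B: 9.93 × (2.62/22.3)² = 0.1371 mSv/h
Total = 0.03025 + 0.1371 = 0.1673 mSv/h.

0.167 mSv/h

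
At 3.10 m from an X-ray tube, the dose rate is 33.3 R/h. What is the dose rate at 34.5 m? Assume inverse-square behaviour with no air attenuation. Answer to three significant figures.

Intensity scales as (d₁/d₂)², so the rate at 34.5 m is
33.3 × (3.10/34.5)² = 33.3 × 0.008074 = 0.2689 R/h.

0.269 R/h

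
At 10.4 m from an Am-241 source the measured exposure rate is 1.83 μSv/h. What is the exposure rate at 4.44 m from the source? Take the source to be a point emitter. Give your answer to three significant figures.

10.0 μSv/h

Using I₁d₁² = I₂d₂², scaling from 10.4 m to 4.44 m:
1.83 × (10.4/4.44)² = 1.83 × 5.487 = 10.04 μSv/h.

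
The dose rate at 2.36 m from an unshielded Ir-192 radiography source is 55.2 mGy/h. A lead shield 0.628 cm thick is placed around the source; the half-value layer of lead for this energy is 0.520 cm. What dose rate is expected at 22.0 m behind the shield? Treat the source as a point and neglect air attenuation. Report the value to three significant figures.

Distance alone: 55.2 × (2.36/22.0)² = 55.2 × 0.01151 = 0.6354 mGy/h.
Shield: 0.628/0.520 = 1.208 half-value layers → attenuation 2^(−1.208) = 0.4329.
Combined: 0.6354 × 0.4329 = 0.2751 mGy/h.

0.275 mGy/h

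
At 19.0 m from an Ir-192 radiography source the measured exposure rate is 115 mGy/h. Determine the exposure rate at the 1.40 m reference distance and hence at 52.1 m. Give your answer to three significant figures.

Since intensity falls as 1/r²,
At 1.40 m: 115 × (19.0/1.40)² = 115 × 184.2 = 21180 mGy/h
At 52.1 m: (1.40/52.1)² = 0.0007221, so 21180 × 0.0007221 = 15.29 mGy/h.

21200 mGy/h; 15.3 mGy/h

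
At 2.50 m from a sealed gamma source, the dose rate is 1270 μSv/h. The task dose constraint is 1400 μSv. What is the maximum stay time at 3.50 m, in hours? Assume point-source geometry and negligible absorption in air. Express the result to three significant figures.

Since intensity falls as 1/r², rate at 3.50 m:
(2.50/3.50)² = 0.5102, so 1270 × 0.5102 = 648.0 μSv/h.
Stay time = 1400 μSv ÷ 648.0 μSv/h = 2.160 h.

2.16 h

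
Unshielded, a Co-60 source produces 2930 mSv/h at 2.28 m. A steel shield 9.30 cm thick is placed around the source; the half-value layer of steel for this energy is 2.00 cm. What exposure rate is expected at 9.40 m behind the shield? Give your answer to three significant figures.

6.87 mSv/h

Distance alone: 2930 × (2.28/9.40)² = 2930 × 0.05883 = 172.4 mSv/h.
Shield: 9.30/2.00 = 4.650 half-value layers → attenuation 2^(−4.650) = 0.03983.
Combined: 172.4 × 0.03983 = 6.867 mSv/h.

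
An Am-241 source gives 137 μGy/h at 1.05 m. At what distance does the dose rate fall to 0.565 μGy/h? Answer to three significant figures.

Since intensity falls as 1/r², d₂ = d₁·√(I₁/I₂).
I₁/I₂ = 137/0.565 = 242.5, so d₂ = 1.05 × √242.5 = 16.35 m.

16.4 m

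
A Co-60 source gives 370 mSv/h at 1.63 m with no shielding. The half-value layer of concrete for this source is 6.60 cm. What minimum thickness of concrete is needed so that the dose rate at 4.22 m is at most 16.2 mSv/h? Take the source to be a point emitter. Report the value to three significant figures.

At 4.22 m, distance alone gives (1.63/4.22)² = 0.1492, so 370 × 0.1492 = 55.20 mSv/h.
Further attenuation needed: 55.20/16.2 = 3.407.
n = log₂(3.407) = 1.769 half-value layers.
Thickness = 1.769 × 6.60 cm = 11.68 cm.

11.7 cm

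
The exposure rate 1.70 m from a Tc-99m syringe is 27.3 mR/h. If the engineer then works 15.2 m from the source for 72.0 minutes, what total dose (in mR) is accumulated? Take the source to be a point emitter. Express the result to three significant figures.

Since intensity falls as 1/r², rate at 15.2 m:
27.3 × (1.70/15.2)² = 27.3 × 0.01251 = 0.3415 mR/h.
Dose = rate × time = 0.3415 mR/h × 1.200 h = 0.4098 mR.

0.410 mR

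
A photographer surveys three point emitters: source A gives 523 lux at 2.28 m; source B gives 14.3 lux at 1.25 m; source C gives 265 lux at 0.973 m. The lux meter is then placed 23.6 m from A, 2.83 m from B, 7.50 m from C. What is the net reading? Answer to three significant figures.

By superposition, sum each source's inverse-square contribution:
A: 523 × (2.28/23.6)² = 4.881 lux
B: 14.3 × (1.25/2.83)² = 2.790 lux
C: 265 × (0.973/7.50)² = 4.460 lux
Total = 4.881 + 2.790 + 4.460 = 12.13 lux.

12.1 lux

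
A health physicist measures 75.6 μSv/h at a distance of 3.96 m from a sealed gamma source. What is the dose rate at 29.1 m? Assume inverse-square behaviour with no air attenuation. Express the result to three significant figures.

1.40 μSv/h

Applying the 1/r² law, the rate at 29.1 m is
(3.96/29.1)² = 0.01852, so 75.6 × 0.01852 = 1.400 μSv/h.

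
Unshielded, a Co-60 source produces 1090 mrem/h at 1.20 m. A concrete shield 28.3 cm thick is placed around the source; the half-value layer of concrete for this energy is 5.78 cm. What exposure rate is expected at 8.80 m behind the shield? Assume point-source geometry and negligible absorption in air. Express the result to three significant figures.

Distance alone: 1090 × (1.20/8.80)² = 1090 × 0.01860 = 20.27 mrem/h.
Shield: 28.3/5.78 = 4.896 half-value layers → attenuation 2^(−4.896) = 0.03359.
Combined: 20.27 × 0.03359 = 0.6809 mrem/h.

0.681 mrem/h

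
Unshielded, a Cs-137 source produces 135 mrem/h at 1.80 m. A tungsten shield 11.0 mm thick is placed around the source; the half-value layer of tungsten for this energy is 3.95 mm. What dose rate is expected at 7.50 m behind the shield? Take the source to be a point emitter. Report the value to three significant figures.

1.13 mrem/h

Distance alone: 135 × (1.80/7.50)² = 135 × 0.05760 = 7.776 mrem/h.
Shield: 11.0/3.95 = 2.785 half-value layers → attenuation 2^(−2.785) = 0.1451.
Combined: 7.776 × 0.1451 = 1.128 mrem/h.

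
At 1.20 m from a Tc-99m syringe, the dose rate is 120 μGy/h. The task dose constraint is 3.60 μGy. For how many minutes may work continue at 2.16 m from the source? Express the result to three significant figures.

5.83 min

Applying the 1/r² law, rate at 2.16 m:
120 × (1.20/2.16)² = 120 × 0.3086 = 37.03 μGy/h.
Stay time = 3.60 μGy ÷ 37.03 μGy/h = 0.09722 h = 5.833 min.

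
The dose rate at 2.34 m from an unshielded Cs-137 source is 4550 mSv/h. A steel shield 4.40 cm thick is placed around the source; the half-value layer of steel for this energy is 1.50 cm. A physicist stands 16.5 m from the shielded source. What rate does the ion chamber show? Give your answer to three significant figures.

12.0 mSv/h

Distance alone: 4550 × (2.34/16.5)² = 4550 × 0.02011 = 91.50 mSv/h.
Shield: 4.40/1.50 = 2.933 half-value layers → attenuation 2^(−2.933) = 0.1309.
Combined: 91.50 × 0.1309 = 11.98 mSv/h.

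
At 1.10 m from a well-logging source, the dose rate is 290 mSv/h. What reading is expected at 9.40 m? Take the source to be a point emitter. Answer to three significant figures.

By the inverse-square law, the rate at 9.40 m is
290 × (1.10/9.40)² = 290 × 0.01369 = 3.970 mSv/h.

3.97 mSv/h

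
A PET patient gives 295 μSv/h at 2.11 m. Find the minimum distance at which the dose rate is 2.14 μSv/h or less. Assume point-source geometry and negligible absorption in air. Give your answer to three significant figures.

Applying the 1/r² law, d₂ = d₁·√(I₁/I₂).
I₁/I₂ = 295/2.14 = 137.9, so d₂ = 2.11 × √137.9 = 24.78 m.

24.8 m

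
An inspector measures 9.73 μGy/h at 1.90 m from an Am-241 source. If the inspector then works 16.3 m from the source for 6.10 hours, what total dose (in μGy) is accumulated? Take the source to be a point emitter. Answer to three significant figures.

0.806 μGy

Intensity scales as (d₁/d₂)², so rate at 16.3 m:
(1.90/16.3)² = 0.01359, so 9.73 × 0.01359 = 0.1322 μGy/h.
Dose = rate × time = 0.1322 μGy/h × 6.100 h = 0.8064 μGy.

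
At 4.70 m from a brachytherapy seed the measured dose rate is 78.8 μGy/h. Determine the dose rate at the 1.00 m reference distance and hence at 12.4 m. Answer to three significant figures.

1740 μGy/h; 11.3 μGy/h

By the inverse-square law,
At 1.00 m: (4.70/1.00)² = 22.09, so 78.8 × 22.09 = 1741 μGy/h
At 12.4 m: (1.00/12.4)² = 0.006504, so 1741 × 0.006504 = 11.32 μGy/h.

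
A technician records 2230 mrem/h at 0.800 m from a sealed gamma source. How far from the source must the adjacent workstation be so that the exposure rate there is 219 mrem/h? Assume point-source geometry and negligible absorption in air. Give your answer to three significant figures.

Using I₁d₁² = I₂d₂², d₂ = d₁·√(I₁/I₂).
I₁/I₂ = 2230/219 = 10.18, so d₂ = 0.800 × √10.18 = 2.552 m.

2.55 m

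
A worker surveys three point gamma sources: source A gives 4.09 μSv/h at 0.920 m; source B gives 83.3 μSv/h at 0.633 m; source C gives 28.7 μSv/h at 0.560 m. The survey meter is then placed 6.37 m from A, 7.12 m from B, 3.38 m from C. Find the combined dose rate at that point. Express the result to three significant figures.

Each source contributes Iᵢ·(dᵢ/rᵢ)²; contributions add.
A: 4.09 × (0.920/6.37)² = 0.08531 μSv/h
B: 83.3 × (0.633/7.12)² = 0.6584 μSv/h
C: 28.7 × (0.560/3.38)² = 0.7878 μSv/h
Total = 0.08531 + 0.6584 + 0.7878 = 1.532 μSv/h.

1.53 μSv/h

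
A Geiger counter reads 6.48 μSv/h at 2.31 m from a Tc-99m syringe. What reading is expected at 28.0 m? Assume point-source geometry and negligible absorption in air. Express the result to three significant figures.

Intensity scales as (d₁/d₂)², so the rate at 28.0 m is
(2.31/28.0)² = 0.006806, so 6.48 × 0.006806 = 0.04410 μSv/h.

0.0441 μSv/h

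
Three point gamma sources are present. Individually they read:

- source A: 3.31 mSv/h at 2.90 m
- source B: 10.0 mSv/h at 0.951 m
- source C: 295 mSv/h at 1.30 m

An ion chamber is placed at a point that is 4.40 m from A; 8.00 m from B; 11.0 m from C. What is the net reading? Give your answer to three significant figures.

5.70 mSv/h

By superposition, sum each source's inverse-square contribution:
A: 3.31 × (2.90/4.40)² = 1.438 mSv/h
B: 10.0 × (0.951/8.00)² = 0.1413 mSv/h
C: 295 × (1.30/11.0)² = 4.120 mSv/h
Total = 1.438 + 0.1413 + 4.120 = 5.699 mSv/h.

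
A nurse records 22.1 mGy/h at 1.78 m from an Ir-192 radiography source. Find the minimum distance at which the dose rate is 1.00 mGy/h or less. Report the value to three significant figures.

Applying the 1/r² law, d₂ = d₁·√(I₁/I₂).
I₁/I₂ = 22.1/1.00 = 22.10, so d₂ = 1.78 × √22.10 = 8.368 m.

8.37 m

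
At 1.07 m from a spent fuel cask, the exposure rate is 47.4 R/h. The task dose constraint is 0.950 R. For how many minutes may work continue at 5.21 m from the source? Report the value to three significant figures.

Using I₁d₁² = I₂d₂², rate at 5.21 m:
(1.07/5.21)² = 0.04218, so 47.4 × 0.04218 = 1.999 R/h.
Stay time = 0.950 R ÷ 1.999 R/h = 0.4752 h = 28.51 min.

28.5 min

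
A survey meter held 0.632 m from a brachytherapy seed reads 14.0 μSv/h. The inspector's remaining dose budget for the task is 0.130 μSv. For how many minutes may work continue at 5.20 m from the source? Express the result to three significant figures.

37.7 min

Since intensity falls as 1/r², rate at 5.20 m:
14.0 × (0.632/5.20)² = 14.0 × 0.01477 = 0.2068 μSv/h.
Stay time = 0.130 μSv ÷ 0.2068 μSv/h = 0.6286 h = 37.72 min.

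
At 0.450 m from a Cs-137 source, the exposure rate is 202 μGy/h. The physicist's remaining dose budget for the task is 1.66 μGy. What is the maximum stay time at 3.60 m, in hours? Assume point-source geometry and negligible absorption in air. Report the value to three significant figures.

0.526 h

By the inverse-square law, rate at 3.60 m:
202 × (0.450/3.60)² = 202 × 0.01562 = 3.155 μGy/h.
Stay time = 1.66 μGy ÷ 3.155 μGy/h = 0.5261 h.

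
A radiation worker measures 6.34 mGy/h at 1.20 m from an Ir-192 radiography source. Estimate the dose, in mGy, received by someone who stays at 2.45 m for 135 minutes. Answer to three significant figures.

Applying the 1/r² law, rate at 2.45 m:
6.34 × (1.20/2.45)² = 6.34 × 0.2399 = 1.521 mGy/h.
Dose = rate × time = 1.521 mGy/h × 2.250 h = 3.422 mGy.

3.42 mGy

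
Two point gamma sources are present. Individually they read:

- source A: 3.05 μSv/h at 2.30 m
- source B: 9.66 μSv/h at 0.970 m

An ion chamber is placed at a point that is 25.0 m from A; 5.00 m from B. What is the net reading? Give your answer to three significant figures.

By superposition, sum each source's inverse-square contribution:
A: 3.05 × (2.30/25.0)² = 0.02582 μSv/h
B: 9.66 × (0.970/5.00)² = 0.3636 μSv/h
Total = 0.02582 + 0.3636 = 0.3894 μSv/h.

0.389 μSv/h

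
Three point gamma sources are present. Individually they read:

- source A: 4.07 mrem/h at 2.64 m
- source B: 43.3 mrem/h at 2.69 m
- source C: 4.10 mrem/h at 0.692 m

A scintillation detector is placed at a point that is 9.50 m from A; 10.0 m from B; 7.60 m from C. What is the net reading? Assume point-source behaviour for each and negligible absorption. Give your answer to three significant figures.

3.48 mrem/h

By superposition, sum each source's inverse-square contribution:
A: 4.07 × (2.64/9.50)² = 0.3143 mrem/h
B: 43.3 × (2.69/10.0)² = 3.133 mrem/h
C: 4.10 × (0.692/7.60)² = 0.03399 mrem/h
Total = 0.3143 + 3.133 + 0.03399 = 3.481 mrem/h.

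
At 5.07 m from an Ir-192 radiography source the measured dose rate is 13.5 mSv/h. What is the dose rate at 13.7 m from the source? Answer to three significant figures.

1.85 mSv/h

Applying the 1/r² law, scaling from 5.07 m to 13.7 m:
13.5 × (5.07/13.7)² = 13.5 × 0.1370 = 1.850 mSv/h.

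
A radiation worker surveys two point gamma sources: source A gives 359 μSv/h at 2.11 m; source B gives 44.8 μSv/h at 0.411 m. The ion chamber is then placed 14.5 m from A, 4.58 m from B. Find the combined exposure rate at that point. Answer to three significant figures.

7.96 μSv/h

Each source contributes Iᵢ·(dᵢ/rᵢ)²; contributions add.
A: 359 × (2.11/14.5)² = 7.602 μSv/h
B: 44.8 × (0.411/4.58)² = 0.3608 μSv/h
Total = 7.602 + 0.3608 = 7.963 μSv/h.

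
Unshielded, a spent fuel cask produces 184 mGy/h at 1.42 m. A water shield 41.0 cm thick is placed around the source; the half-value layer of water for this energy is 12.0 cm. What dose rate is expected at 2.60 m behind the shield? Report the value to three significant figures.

5.14 mGy/h

Distance alone: 184 × (1.42/2.60)² = 184 × 0.2983 = 54.89 mGy/h.
Shield: 41.0/12.0 = 3.417 half-value layers → attenuation 2^(−3.417) = 0.09362.
Combined: 54.89 × 0.09362 = 5.139 mGy/h.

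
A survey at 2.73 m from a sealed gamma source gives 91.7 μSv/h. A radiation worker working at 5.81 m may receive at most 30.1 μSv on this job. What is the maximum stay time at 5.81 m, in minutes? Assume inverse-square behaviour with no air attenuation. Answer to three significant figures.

89.2 min

By the inverse-square law, rate at 5.81 m:
91.7 × (2.73/5.81)² = 91.7 × 0.2208 = 20.25 μSv/h.
Stay time = 30.1 μSv ÷ 20.25 μSv/h = 1.486 h = 89.16 min.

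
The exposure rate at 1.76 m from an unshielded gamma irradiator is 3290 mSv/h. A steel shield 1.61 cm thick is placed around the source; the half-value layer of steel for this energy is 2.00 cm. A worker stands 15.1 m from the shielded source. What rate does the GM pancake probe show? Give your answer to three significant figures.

25.6 mSv/h

Distance alone: 3290 × (1.76/15.1)² = 3290 × 0.01359 = 44.71 mSv/h.
Shield: 1.61/2.00 = 0.8050 half-value layers → attenuation 2^(−0.8050) = 0.5724.
Combined: 44.71 × 0.5724 = 25.59 mSv/h.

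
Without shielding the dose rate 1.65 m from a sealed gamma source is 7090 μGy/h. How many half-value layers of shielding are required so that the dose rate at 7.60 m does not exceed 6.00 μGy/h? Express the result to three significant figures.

5.80 half-value layers

At 7.60 m, distance alone gives 7090 × (1.65/7.60)² = 7090 × 0.04713 = 334.2 μGy/h.
Further attenuation needed: 334.2/6.00 = 55.70.
n = log₂(55.70) = 5.800 half-value layers.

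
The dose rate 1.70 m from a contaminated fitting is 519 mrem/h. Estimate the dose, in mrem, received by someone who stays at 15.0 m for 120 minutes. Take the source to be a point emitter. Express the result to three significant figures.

13.3 mrem

Using I₁d₁² = I₂d₂², rate at 15.0 m:
519 × (1.70/15.0)² = 519 × 0.01284 = 6.664 mrem/h.
Dose = rate × time = 6.664 mrem/h × 2.000 h = 13.33 mrem.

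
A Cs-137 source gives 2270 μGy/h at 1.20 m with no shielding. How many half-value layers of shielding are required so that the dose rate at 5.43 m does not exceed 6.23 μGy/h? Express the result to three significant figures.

At 5.43 m, distance alone gives (1.20/5.43)² = 0.04884, so 2270 × 0.04884 = 110.9 μGy/h.
Further attenuation needed: 110.9/6.23 = 17.80.
n = log₂(17.80) = 4.154 half-value layers.

4.15 half-value layers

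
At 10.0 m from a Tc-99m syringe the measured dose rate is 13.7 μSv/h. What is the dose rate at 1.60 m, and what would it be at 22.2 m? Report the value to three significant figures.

535 μSv/h; 2.78 μSv/h

Using I₁d₁² = I₂d₂²,
At 1.60 m: 13.7 × (10.0/1.60)² = 13.7 × 39.06 = 535.1 μSv/h
At 22.2 m: 535.1 × (1.60/22.2)² = 535.1 × 0.005194 = 2.779 μSv/h.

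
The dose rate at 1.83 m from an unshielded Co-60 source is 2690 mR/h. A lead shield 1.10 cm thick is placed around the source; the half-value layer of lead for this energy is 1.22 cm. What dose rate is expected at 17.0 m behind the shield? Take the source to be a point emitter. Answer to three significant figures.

Distance alone: 2690 × (1.83/17.0)² = 2690 × 0.01159 = 31.18 mR/h.
Shield: 1.10/1.22 = 0.9016 half-value layers → attenuation 2^(−0.9016) = 0.5353.
Combined: 31.18 × 0.5353 = 16.69 mR/h.

16.7 mR/h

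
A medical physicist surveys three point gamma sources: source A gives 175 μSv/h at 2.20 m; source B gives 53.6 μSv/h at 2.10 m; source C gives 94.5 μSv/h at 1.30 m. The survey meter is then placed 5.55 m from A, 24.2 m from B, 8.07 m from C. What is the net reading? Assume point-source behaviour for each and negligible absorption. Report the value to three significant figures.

Each source contributes Iᵢ·(dᵢ/rᵢ)²; contributions add.
A: 175 × (2.20/5.55)² = 27.50 μSv/h
B: 53.6 × (2.10/24.2)² = 0.4036 μSv/h
C: 94.5 × (1.30/8.07)² = 2.452 μSv/h
Total = 27.50 + 0.4036 + 2.452 = 30.36 μSv/h.

30.4 μSv/h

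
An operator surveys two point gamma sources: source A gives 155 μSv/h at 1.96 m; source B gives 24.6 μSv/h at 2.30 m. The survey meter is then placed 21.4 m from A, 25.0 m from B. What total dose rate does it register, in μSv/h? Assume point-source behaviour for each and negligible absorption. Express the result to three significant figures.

By superposition, sum each source's inverse-square contribution:
A: 155 × (1.96/21.4)² = 1.300 μSv/h
B: 24.6 × (2.30/25.0)² = 0.2082 μSv/h
Total = 1.300 + 0.2082 = 1.508 μSv/h.

1.51 μSv/h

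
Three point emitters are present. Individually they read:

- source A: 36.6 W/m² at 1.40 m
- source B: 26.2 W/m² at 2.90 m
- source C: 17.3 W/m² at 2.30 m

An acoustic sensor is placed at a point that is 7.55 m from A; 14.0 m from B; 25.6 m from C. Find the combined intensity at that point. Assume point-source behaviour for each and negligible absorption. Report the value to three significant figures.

By superposition, sum each source's inverse-square contribution:
A: 36.6 × (1.40/7.55)² = 1.258 W/m²
B: 26.2 × (2.90/14.0)² = 1.124 W/m²
C: 17.3 × (2.30/25.6)² = 0.1396 W/m²
Total = 1.258 + 1.124 + 0.1396 = 2.522 W/m².

2.52 W/m²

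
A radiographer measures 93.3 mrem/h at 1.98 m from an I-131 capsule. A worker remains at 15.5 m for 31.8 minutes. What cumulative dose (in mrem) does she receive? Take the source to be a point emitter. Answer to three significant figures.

0.807 mrem

Using I₁d₁² = I₂d₂², rate at 15.5 m:
93.3 × (1.98/15.5)² = 93.3 × 0.01632 = 1.523 mrem/h.
Dose = rate × time = 1.523 mrem/h × 0.5300 h = 0.8072 mrem.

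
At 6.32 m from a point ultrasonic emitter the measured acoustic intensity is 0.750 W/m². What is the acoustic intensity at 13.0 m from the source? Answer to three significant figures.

Since intensity falls as 1/r², scaling from 6.32 m to 13.0 m:
0.750 × (6.32/13.0)² = 0.750 × 0.2363 = 0.1772 W/m².

0.177 W/m²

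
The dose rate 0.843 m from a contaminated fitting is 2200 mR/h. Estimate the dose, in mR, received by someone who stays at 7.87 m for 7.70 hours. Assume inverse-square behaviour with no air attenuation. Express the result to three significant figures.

Applying the 1/r² law, rate at 7.87 m:
(0.843/7.87)² = 0.01147, so 2200 × 0.01147 = 25.23 mR/h.
Dose = rate × time = 25.23 mR/h × 7.700 h = 194.3 mR.

194 mR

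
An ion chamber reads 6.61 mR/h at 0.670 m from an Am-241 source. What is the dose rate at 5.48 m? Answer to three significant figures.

Applying the 1/r² law, the rate at 5.48 m is
(0.670/5.48)² = 0.01495, so 6.61 × 0.01495 = 0.09882 mR/h.

0.0988 mR/h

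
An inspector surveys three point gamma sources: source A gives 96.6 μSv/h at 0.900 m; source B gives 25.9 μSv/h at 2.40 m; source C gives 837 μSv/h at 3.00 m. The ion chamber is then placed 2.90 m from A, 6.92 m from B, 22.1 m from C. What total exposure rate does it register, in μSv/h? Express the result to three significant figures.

27.8 μSv/h

Each source contributes Iᵢ·(dᵢ/rᵢ)²; contributions add.
A: 96.6 × (0.900/2.90)² = 9.304 μSv/h
B: 25.9 × (2.40/6.92)² = 3.115 μSv/h
C: 837 × (3.00/22.1)² = 15.42 μSv/h
Total = 9.304 + 3.115 + 15.42 = 27.84 μSv/h.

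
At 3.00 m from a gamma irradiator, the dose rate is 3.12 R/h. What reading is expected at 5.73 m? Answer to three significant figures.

By the inverse-square law, the rate at 5.73 m is
(3.00/5.73)² = 0.2741, so 3.12 × 0.2741 = 0.8552 R/h.

0.855 R/h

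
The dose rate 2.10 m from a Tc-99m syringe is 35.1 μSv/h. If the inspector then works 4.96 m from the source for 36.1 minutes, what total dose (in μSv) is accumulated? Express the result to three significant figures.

Using I₁d₁² = I₂d₂², rate at 4.96 m:
35.1 × (2.10/4.96)² = 35.1 × 0.1793 = 6.293 μSv/h.
Dose = rate × time = 6.293 μSv/h × 0.6017 h = 3.786 μSv.

3.79 μSv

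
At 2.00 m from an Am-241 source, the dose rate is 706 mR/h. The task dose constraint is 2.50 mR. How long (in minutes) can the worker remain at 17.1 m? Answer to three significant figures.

15.5 min

Since intensity falls as 1/r², rate at 17.1 m:
706 × (2.00/17.1)² = 706 × 0.01368 = 9.658 mR/h.
Stay time = 2.50 mR ÷ 9.658 mR/h = 0.2589 h = 15.53 min.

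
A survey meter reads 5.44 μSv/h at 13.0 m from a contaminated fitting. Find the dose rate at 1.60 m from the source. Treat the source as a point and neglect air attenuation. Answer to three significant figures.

Using I₁d₁² = I₂d₂², the rate at 1.60 m is
(13.0/1.60)² = 66.02, so 5.44 × 66.02 = 359.1 μSv/h.

359 μSv/h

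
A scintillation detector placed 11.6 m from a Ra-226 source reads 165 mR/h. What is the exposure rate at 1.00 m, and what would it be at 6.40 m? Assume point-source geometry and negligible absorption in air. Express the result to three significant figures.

Using I₁d₁² = I₂d₂²,
At 1.00 m: (11.6/1.00)² = 134.6, so 165 × 134.6 = 22210 mR/h
At 6.40 m: (1.00/6.40)² = 0.02441, so 22210 × 0.02441 = 542.1 mR/h.

22200 mR/h; 542 mR/h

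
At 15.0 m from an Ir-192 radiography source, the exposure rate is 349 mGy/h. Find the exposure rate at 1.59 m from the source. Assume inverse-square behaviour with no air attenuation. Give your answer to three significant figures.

By the inverse-square law, the rate at 1.59 m is
(15.0/1.59)² = 89.00, so 349 × 89.00 = 31060 mGy/h.

31100 mGy/h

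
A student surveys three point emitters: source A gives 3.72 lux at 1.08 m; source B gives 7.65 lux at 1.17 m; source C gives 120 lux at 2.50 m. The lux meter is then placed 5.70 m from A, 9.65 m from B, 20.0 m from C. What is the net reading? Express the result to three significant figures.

By superposition, sum each source's inverse-square contribution:
A: 3.72 × (1.08/5.70)² = 0.1335 lux
B: 7.65 × (1.17/9.65)² = 0.1125 lux
C: 120 × (2.50/20.0)² = 1.875 lux
Total = 0.1335 + 0.1125 + 1.875 = 2.121 lux.

2.12 lux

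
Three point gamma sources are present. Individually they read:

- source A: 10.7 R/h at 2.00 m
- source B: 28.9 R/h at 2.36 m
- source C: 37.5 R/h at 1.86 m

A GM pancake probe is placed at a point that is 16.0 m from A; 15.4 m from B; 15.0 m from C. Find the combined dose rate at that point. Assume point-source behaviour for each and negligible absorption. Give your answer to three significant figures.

1.42 R/h

By superposition, sum each source's inverse-square contribution:
A: 10.7 × (2.00/16.0)² = 0.1672 R/h
B: 28.9 × (2.36/15.4)² = 0.6787 R/h
C: 37.5 × (1.86/15.0)² = 0.5766 R/h
Total = 0.1672 + 0.6787 + 0.5766 = 1.422 R/h.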